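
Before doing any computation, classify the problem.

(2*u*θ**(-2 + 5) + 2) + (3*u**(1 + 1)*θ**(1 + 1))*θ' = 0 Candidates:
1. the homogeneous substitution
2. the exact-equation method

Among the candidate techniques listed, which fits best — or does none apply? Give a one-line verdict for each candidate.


Best approach: the exact-equation method — because the two cross partials coincide, the form is conservative as written — recover its potential in (u, θ).
- the homogeneous substitution: rescaling both variables together changes the slope, so no ratio substitution collapses it.
- the exact-equation method — yes, a natural case for it.


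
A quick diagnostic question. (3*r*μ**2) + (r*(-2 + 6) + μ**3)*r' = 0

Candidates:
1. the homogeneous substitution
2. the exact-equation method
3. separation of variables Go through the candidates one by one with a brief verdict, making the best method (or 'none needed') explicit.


Technique: the exact-equation method — equality of cross partials is the green light — assemble the potential function term by term.
- the homogeneous substitution: the slope is not a function of the ratio of the variables alone.
- the exact-equation method — applicable, and directly so.
- separation of variables: no division isolates the independent variable from the unknown.


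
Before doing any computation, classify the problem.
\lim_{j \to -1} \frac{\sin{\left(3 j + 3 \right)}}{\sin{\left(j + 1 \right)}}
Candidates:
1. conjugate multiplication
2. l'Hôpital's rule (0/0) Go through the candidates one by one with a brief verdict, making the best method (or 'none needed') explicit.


Best approach: l'Hôpital's rule (0/0) — plug in -1: top and bottom both hit zero, so differentiate each and retry. A first-order expansion at the point is an equally standard path; the rule packages it.
- conjugate multiplication — there are no radicals in tension whose conjugate would simplify matters.
- l'Hôpital's rule (0/0) — yes — fits the structure here.


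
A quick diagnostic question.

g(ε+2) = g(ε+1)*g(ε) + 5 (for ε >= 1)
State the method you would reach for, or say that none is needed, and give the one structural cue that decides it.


Verdict: no special technique — a nonlinear dependence on earlier terms breaks linearity, and with it every superposition-based closed form.


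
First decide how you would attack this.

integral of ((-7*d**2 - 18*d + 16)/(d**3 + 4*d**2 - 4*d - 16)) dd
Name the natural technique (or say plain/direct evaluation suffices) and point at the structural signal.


Method: partial fractions — once d**3 + 4*d**2 - 4*d - 16 is factored, each root contributes a simple-fraction term; integrate them one at a time.


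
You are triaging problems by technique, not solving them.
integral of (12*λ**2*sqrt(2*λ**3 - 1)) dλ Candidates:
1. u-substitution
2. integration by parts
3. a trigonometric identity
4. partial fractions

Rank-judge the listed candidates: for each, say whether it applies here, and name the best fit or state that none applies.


Best approach: u-substitution — 12*λ**2 matches the derivative of 2*λ**3 - 1 up to a constant; with u = 2*λ**3 - 1 the whole integrand folds into a function of u alone.
- u-substitution: a fit — the right tool for this form.
- integration by parts — a polynomial factor is present, but its partner is not an exp, sine, or cosine of a degree-1 argument, nor a logarithm.
- a trigonometric identity — with no trigonometric functions present, identity rewriting has no target.
- partial fractions: the expression is not a ratio of polynomials that decomposes further.


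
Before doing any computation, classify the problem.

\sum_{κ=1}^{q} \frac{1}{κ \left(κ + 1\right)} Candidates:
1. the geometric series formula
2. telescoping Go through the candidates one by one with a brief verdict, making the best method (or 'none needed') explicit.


Diagnosis: telescoping — poles of \frac{1}{κ \left(κ + 1\right)} differ by an integer, the telltale of a telescoping partial-fraction sum.
- the geometric series formula — the term-to-term ratio drifts with the index — the one thing the geometric formula cannot absorb.
- telescoping — yes — fits the structure here.


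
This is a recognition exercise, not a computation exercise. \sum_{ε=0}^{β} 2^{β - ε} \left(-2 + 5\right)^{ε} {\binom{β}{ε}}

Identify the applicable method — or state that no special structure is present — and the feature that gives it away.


Diagnosis: the binomial theorem — the binomial coefficients weight matched powers of (-2 + 5) and 2, which is exactly the expansion of a binomial power.


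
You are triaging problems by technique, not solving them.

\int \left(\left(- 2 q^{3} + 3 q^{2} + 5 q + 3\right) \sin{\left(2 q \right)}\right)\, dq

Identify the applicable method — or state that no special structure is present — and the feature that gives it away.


Verdict: integration by parts — differentiate - 2 q^{3} + 3 q^{2} + 5 q + 3, integrate \sin{\left(2 q \right)}: each pass lowers the polynomial degree, so parts terminates.


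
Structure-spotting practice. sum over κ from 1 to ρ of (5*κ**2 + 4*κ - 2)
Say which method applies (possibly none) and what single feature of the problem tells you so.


Verdict: no special technique — no ratio, no shift structure, no binomial pattern: sum the constant-multiple powers of κ with known formulas.


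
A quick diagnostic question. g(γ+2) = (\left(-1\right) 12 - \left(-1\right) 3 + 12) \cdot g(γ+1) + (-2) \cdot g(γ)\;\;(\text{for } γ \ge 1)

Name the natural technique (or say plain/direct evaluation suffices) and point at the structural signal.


Technique: the characteristic-root method — every coefficient is a fixed number and the forcing is zero — substitute r^γ and read off the root equation.


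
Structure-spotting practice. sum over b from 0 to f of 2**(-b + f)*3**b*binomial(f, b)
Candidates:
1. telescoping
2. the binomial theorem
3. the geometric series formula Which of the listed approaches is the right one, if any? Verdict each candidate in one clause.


Method: the binomial theorem — the binomial coefficients weight matched powers of 3 and 2, which is exactly the expansion of a binomial power.
- telescoping — computed from the summand as displayed, the partial sums build up without the pairwise collapse telescoping exploits.
- the binomial theorem: applies; the problem has the shape this method handles.
- the geometric series formula — the ratio of consecutive terms depends on the index.


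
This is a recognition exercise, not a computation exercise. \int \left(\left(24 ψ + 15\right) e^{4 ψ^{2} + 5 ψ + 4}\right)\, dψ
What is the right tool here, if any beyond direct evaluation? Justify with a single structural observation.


Method: u-substitution — collected, the integrand has one factor that is, up to a constant, the derivative of an inner expression the rest depends on — substitute for that inner expression.


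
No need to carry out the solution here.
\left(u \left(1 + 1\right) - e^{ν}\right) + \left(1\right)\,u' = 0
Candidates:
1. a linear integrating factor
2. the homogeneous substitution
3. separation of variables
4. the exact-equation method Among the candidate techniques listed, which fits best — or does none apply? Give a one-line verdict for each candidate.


Verdict: a linear integrating factor — u appears only to the first power with coefficient (1 + 1) — the classic integrating-factor setup.
- a linear integrating factor: yes — fits the structure here.
- the homogeneous substitution — the slope does not depend on the ratio of the variables alone.
- separation of variables — no algebra isolates the independent variable on one side and the unknown on the other.
- the exact-equation method — the mixed-partials test fails on this split — it is not an exact differential as presented.


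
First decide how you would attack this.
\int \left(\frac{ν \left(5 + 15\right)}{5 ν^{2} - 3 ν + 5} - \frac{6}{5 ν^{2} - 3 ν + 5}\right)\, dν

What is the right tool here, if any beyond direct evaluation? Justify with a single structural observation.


Verdict: u-substitution — collected, the integrand has one factor that is, up to a constant, the derivative of an inner expression the rest depends on — substitute for that inner expression.


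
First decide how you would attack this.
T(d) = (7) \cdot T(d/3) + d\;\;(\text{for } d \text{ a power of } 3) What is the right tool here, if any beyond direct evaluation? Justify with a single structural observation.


Method: the master substitution — treat m = log base 3 of d as the new clock: one recursion step advances m by one while d scales by 3.


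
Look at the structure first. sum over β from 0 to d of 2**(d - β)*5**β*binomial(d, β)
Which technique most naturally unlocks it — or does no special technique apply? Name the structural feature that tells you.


Best approach: the binomial theorem — terms weighting binomial(d, β) against matched powers of 5 and 2 reassemble into (5 + 2)^d by the binomial theorem.


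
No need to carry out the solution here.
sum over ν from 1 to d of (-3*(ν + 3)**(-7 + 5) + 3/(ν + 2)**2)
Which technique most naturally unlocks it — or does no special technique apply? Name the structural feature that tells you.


Best approach: telescoping — the piece each term subtracts is 3/(ν + 2)**2 advanced by one index, and it reappears with a plus sign leading the following term — the sum collapses to its boundary terms.


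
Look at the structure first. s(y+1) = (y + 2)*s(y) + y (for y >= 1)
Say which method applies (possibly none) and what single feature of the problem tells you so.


Diagnosis: a summation factor — it is first-order linear but the coefficient y + 2 depends on the index, so multiply through by a summation factor to telescope it.


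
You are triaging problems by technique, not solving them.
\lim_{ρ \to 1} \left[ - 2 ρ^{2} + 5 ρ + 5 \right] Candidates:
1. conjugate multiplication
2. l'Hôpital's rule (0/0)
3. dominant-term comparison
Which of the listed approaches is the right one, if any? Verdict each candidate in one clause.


Diagnosis: no special technique — the expression is continuous at the evaluation point — substitute directly; no indeterminate form appears.
- conjugate multiplication: no difference of divergent radicals appears, so rationalizing has nothing to cancel.
- l'Hôpital's rule (0/0): evaluation at the point is determinate, so the rule has nothing to repair.
- dominant-term comparison — leading-power comparison does not apply to this form.


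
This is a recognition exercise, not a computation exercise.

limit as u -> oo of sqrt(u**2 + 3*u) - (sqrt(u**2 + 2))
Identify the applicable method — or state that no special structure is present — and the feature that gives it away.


Diagnosis: conjugate multiplication — two divergent pieces with a minus sign between them and a radical in the mix: rationalize sqrt(u**2 + 3*u) - sqrt(u**2 + 2) before any limit law applies.


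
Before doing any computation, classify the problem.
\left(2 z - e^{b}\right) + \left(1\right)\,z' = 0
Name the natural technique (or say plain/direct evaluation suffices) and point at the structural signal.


Method: a linear integrating factor — z appears only to the first power with coefficient 2 — the classic integrating-factor setup.


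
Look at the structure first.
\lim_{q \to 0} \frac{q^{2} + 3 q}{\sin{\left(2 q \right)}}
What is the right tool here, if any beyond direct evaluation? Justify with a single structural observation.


Verdict: l'Hôpital's rule (0/0) — plug in 0: top and bottom both hit zero, so differentiate each and retry. One could equally expand both pieces locally and compare leading terms; the rule does that in one stroke.


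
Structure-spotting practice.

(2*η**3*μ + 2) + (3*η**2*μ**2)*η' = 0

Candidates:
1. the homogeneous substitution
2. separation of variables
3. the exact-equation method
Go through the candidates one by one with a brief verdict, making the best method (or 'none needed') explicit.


Method: the exact-equation method — d/dη of 2*η**3*μ + 2 equals d/dμ of 3*η**2*μ**2: the form is a total differential of one potential — integrate it exactly.
- the homogeneous substitution — solved for the derivative, the right side changes under joint scaling of the two variables.
- separation of variables — no algebra isolates the independent variable on one side and the unknown on the other.
- the exact-equation method — applies; the problem has the shape this method handles.


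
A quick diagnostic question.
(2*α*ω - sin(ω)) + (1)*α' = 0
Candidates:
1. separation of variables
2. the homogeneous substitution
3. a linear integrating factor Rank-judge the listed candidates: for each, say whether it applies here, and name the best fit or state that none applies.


Verdict: a linear integrating factor — linear in the unknown with genuine forcing: multiply through by the exponential of the integrated coefficient and the left side closes into one derivative.
- separation of variables — no algebra isolates the independent variable on one side and the unknown on the other.
- the homogeneous substitution: the slope is not a function of the ratio of the variables alone.
- a linear integrating factor: yes — fits the structure here.


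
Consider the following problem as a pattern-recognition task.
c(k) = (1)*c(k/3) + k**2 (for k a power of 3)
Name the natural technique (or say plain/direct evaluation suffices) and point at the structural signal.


Technique: the master substitution — index division is the fingerprint: k/3 in the recursive call means substitute k = 3^m.


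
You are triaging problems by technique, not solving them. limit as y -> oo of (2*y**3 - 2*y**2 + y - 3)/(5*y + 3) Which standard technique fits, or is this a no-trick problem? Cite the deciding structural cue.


Method: dominant-term comparison — growth-rate triage: the leading powers of y decide the limit, everything else is noise. l'Hôpital's at-infinity variant applies to the expression viewed as a single quotient; the leading-term comparison is the direct route.


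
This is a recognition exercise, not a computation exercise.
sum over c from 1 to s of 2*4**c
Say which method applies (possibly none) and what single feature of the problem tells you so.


Method: the geometric series formula — term-over-term division gives 4 every time — index-free ratio, geometric sum formula applies.


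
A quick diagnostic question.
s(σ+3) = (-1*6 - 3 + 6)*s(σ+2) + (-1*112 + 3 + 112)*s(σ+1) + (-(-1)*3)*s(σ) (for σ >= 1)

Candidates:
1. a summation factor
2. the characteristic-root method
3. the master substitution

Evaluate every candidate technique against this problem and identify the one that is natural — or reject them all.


Verdict: the characteristic-root method — linear, homogeneous, constant coefficients: solutions of the form r^σ exist — find the roots of the characteristic polynomial.
- a summation factor: a summation factor telescopes one-step recursions; this one carries higher-order memory.
- the characteristic-root method: applies; the problem has the shape this method handles.
- the master substitution — the recursive argument is a shift of the index, not a fixed fraction of it.


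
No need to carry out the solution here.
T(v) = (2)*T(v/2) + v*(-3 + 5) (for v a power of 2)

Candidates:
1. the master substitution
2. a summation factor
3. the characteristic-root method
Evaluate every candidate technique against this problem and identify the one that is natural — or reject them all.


Verdict: the master substitution — treat m = log base 2 of v as the new clock: one recursion step advances m by one while v scales by 2.
- the master substitution: a fit — the right tool for this form.
- a summation factor: a divided-index call is outside the fixed-shift first-order family a summation factor normalizes.
- the characteristic-root method — a divided-index call is not the fixed-shift linear shape that characteristic roots solve.


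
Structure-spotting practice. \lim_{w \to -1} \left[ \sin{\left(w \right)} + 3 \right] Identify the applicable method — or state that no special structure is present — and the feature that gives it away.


Technique: no special technique — no vanishing denominator and no indeterminate clash at the point — evaluation is immediate.


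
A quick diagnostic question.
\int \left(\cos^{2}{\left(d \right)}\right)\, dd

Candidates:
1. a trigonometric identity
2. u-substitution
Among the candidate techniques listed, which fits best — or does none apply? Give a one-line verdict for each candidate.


Best approach: a trigonometric identity — the exponent on \cos^{2}{\left(d \right)} is even — the power-reduction identity is the standard preprocessing step.
- a trigonometric identity: a fit — the right tool for this form.
- u-substitution — no subexpression of the integrand pairs with its own derivative as a factor — individual terms may offer their own substitutions, but any change of variable covering the whole integral would have to be constructed from outside the expression.


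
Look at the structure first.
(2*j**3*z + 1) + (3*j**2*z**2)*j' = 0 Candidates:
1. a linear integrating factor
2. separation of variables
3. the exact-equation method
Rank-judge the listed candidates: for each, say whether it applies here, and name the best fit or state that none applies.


Best approach: the exact-equation method — checking ∂/∂j of 2*j**3*z + 1 against ∂/∂z of 3*j**2*z**2: they match — the equation is exact as it stands.
- a linear integrating factor — the unknown enters nonlinearly (through a power, a denominator, or a transcendental function), which the linear integrating-factor recipe cannot absorb as-is — any repair would come from a preliminary substitution, not the factor.
- separation of variables: no algebra isolates the independent variable on one side and the unknown on the other.
- the exact-equation method: a fit — the right tool for this form.


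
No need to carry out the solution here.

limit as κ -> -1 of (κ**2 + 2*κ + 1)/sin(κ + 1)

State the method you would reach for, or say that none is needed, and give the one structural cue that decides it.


Diagnosis: l'Hôpital's rule (0/0) — numerator and denominator both vanish at -1 — a genuine 0/0 form, which is exactly when l'Hôpital applies. Known elementary limits would finish this too — the rule just bypasses the case analysis.


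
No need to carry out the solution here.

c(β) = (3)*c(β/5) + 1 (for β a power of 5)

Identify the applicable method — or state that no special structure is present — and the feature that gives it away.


Diagnosis: the master substitution — treat m = log base 5 of β as the new clock: one recursion step advances m by one while β scales by 5.


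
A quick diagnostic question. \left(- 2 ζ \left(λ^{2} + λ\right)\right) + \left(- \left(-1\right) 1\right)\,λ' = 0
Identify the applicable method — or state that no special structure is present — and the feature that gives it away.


Technique: separation of variables — solved for the derivative, the right side splits multiplicatively into a function of each variable alone — divide and integrate each side. This doubles as a Bernoulli equation in the unknown as written; dividing and integrating works on it directly.


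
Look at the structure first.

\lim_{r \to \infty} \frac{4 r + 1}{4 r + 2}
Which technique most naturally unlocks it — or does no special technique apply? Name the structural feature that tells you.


Method: dominant-term comparison — at large r only the top-degree terms survive; compare the leading terms and the limit falls out. As a single quotient, the ∞/∞ shape would yield to repeated differentiation as well — the growth comparison gets there in one look.


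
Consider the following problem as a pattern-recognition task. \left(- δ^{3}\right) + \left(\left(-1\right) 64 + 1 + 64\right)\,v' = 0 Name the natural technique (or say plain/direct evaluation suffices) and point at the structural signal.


Diagnosis: no special technique — solved for the derivative, v never appears on the right — this is a direct integration in δ, not a differential-equations problem at heart.


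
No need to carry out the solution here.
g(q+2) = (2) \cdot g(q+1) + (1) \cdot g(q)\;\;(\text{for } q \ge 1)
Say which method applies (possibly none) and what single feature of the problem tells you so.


Diagnosis: the characteristic-root method — the recurrence is linear and homogeneous with constant coefficients, so the ansatz r^q turns it into a polynomial equation for r.


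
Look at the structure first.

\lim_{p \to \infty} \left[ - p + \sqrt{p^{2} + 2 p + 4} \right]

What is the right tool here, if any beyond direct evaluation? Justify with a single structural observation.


Best approach: conjugate multiplication — this difference gives up after one conjugate multiplication — the radical structure cancels against its conjugate.


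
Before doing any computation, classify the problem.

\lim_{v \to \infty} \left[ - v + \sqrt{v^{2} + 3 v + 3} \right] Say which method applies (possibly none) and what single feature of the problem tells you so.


Method: conjugate multiplication — two divergent pieces with a minus sign between them and a radical in the mix: rationalize \sqrt{v^{2} + 3 v + 3} - v before any limit law applies.


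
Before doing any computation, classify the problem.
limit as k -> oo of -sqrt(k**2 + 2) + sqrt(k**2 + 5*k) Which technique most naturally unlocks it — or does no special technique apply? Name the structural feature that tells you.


Best approach: conjugate multiplication — this difference gives up after one conjugate multiplication — the radical structure cancels against its conjugate.


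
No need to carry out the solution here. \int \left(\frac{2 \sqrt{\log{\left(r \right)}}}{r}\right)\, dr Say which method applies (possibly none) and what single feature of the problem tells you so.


Best approach: u-substitution — collected, the integrand has one factor that is, up to a constant, the derivative of an inner expression the rest depends on — substitute for that inner expression.


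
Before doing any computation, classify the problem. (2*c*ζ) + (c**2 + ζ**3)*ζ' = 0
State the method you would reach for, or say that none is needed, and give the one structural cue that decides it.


Diagnosis: the exact-equation method — d/dζ of 2*c*ζ equals d/dc of c**2 + ζ**3: the form is a total differential of one potential — integrate it exactly.


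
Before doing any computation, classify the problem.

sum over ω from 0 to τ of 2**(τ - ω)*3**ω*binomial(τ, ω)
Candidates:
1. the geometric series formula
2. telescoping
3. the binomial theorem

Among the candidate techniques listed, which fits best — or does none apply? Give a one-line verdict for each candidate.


Method: the binomial theorem — terms weighting binomial(τ, ω) against matched powers of 3 and 2 reassemble into (3 + 2)^τ by the binomial theorem.
- the geometric series formula: the term-to-term ratio changes with the index, so the geometric formula cannot close it.
- telescoping: the summand is not presented as a shifted difference — a telescoping rewrite may exist, but the displayed structure does not offer one.
- the binomial theorem — applicable, and directly so.


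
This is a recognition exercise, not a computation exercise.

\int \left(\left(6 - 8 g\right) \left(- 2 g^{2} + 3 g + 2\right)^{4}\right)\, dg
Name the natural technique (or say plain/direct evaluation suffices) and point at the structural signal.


Diagnosis: u-substitution — read it as f(- 2 g^{2} + 3 g + 2) times a constant multiple of d(- 2 g^{2} + 3 g + 2): one substitution, u = - 2 g^{2} + 3 g + 2, finishes it. Nothing stops a full expansion here — the substitution simply spares the algebra.


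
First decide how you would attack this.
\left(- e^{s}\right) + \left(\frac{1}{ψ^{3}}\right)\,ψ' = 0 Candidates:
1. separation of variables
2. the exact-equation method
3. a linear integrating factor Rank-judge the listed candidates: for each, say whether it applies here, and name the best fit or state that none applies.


Verdict: separation of variables — one side of the product carries the independent variable, the other the unknown — the textbook separation shape.
- separation of variables — applies; the problem has the shape this method handles.
- the exact-equation method — any potential here is of the trivial single-variable kind; the exact method earns its name only with genuine cross terms.
- a linear integrating factor: a nonlinear term in the unknown puts this outside the integrating-factor template.


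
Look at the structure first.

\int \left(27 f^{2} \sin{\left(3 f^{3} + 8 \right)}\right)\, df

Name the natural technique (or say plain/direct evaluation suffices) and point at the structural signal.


Verdict: u-substitution — set u = 3 f^{3} + 8: a constant multiple of its derivative, namely 27 f^{2}, is present as a factor once the integrand is collected, so the du is sitting there waiting.


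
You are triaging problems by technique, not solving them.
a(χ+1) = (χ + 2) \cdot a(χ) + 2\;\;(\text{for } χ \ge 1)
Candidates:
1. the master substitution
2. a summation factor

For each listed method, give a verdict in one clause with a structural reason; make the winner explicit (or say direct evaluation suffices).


Best approach: a summation factor — one-term recursion with variable weight χ + 2 is solved by product normalization, not by root-finding.
- the master substitution — the recursion shifts the index rather than dividing it.
- a summation factor: a fit — the right tool for this form.


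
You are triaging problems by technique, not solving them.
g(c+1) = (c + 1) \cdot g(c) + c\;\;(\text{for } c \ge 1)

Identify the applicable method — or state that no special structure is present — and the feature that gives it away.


Method: a summation factor — it is first-order linear but the coefficient c + 1 depends on the index, so multiply through by a summation factor to telescope it.


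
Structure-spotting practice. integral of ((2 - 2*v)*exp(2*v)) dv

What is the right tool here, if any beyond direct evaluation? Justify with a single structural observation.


Diagnosis: integration by parts — the integrand splits as 2 - 2*v times exp(2*v) — repeatedly differentiating the polynomial part kills it, which is the parts ladder.


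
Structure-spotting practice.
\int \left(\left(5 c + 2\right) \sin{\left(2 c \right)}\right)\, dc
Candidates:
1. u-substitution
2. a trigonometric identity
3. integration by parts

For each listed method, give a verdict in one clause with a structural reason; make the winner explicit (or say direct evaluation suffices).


Diagnosis: integration by parts — the integrand splits as 5 c + 2 times \sin{\left(2 c \right)} — repeatedly differentiating the polynomial part kills it, which is the parts ladder.
- u-substitution — no subexpression of the integrand pairs with its own derivative as a factor — individual terms may offer their own substitutions, but any change of variable covering the whole integral would have to be constructed from outside the expression.
- a trigonometric identity: the trigonometric factor has no even power to reduce and no cross-frequency product to convert — the standard power-reduction and product-to-sum identities do not engage it.
- integration by parts — yes — fits the structure here.


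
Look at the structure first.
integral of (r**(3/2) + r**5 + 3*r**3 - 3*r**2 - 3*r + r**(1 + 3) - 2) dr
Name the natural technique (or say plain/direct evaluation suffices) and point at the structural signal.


Best approach: no special technique — scan for structure and find none: constant multiples of powers of r, integrate directly.


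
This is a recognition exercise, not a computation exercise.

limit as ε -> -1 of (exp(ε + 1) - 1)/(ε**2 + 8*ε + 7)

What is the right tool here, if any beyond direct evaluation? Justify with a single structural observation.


Technique: l'Hôpital's rule (0/0) — substituting -1 gives 0 over 0; differentiate top and bottom once and re-evaluate. One could equally expand both pieces locally and compare leading terms; the rule does that in one stroke.


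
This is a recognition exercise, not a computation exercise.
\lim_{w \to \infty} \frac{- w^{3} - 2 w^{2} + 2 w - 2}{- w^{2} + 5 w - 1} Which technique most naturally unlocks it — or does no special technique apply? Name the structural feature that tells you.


Verdict: dominant-term comparison — divide by the highest power of w present: lower-order terms vanish and the dominant ratio remains. Differentiating the expression as a single quotient would eventually settle it as well; matching dominant growth settles it immediately.


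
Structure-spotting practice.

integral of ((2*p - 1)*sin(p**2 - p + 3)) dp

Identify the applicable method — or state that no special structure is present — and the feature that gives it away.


Best approach: u-substitution — viewed as a product, the integrand is a composition evaluated at p**2 - p + 3 times (a constant multiple of) that inner expression's derivative, so u = p**2 - p + 3 makes it elementary.


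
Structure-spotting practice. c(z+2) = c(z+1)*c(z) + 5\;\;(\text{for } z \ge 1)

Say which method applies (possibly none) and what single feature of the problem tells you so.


Method: no special technique — this one you iterate or analyze qualitatively: the nonlinearity defeats linear solution methods.


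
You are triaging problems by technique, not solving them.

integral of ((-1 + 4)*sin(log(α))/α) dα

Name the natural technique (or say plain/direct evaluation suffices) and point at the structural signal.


Verdict: u-substitution — collected, the integrand has one factor that is, up to a constant, the derivative of an inner expression the rest depends on — substitute for that inner expression.


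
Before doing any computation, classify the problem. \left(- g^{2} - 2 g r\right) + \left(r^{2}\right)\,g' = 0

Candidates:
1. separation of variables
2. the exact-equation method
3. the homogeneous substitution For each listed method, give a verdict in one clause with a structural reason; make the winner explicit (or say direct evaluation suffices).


Technique: the homogeneous substitution — the slope's numerator and denominator share total degree; set v = g/r and the equation drops to separable form. Rearranged, this also fits the Bernoulli template directly; the homogeneous substitution reads the structure without the rearrangement.
- separation of variables: the two dependences do not factor apart.
- the exact-equation method — no potential function has this form as its differential, as written.
- the homogeneous substitution — yes, a natural case for it.


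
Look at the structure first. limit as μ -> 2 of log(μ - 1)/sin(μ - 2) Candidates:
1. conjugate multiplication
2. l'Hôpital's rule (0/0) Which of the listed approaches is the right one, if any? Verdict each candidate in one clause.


Diagnosis: l'Hôpital's rule (0/0) — plug in 2: top and bottom both hit zero, so differentiate each and retry. A local series expansion at the point resolves it as well; the rule is the packaged version of that step.
- conjugate multiplication: there are no radicals in tension whose conjugate would simplify matters.
- l'Hôpital's rule (0/0) — applies; the problem has the shape this method handles.


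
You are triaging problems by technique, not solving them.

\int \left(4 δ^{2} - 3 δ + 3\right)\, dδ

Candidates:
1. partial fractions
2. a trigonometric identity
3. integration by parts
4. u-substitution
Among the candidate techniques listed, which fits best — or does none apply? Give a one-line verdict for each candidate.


Diagnosis: no special technique — a term-by-term power-rule job in δ; no substitution or rearrangement earns its keep here.
- partial fractions — the expression is not a ratio of polynomials that decomposes further.
- a trigonometric identity: there is no trigonometric structure at all — the integrand carries no sine or cosine to rewrite.
- integration by parts — splitting off a factor buys nothing — the integrand integrates directly without parts.
- u-substitution: no substitution does more than relabel what direct integration already handles.


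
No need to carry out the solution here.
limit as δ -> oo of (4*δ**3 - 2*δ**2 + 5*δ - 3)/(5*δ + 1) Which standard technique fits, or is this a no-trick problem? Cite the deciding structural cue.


Technique: dominant-term comparison — divide by the highest power of δ present: lower-order terms vanish and the dominant ratio remains. Differentiating the expression as a single quotient would eventually settle it as well; matching dominant growth settles it immediately.


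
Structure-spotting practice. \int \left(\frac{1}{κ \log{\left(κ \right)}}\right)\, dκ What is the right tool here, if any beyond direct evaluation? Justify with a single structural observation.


Diagnosis: u-substitution — collected, the integrand has one factor that is, up to a constant, the derivative of an inner expression the rest depends on — substitute for that inner expression.


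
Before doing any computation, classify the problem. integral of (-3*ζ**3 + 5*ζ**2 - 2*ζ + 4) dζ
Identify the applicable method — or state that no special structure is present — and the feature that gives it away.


Method: no special technique — a term-by-term power-rule job in ζ; no substitution or rearrangement earns its keep here.


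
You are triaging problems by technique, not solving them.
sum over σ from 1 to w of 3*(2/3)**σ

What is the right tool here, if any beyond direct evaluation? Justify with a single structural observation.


Best approach: the geometric series formula — each summand is the previous one scaled by 2/3; that constant multiplier is itself the geometric structure.


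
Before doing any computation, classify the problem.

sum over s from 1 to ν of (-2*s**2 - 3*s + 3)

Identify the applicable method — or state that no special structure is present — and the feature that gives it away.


Diagnosis: no special technique — every summand is a constant multiple of a power of s — apply the standard power-sum identities one degree at a time.


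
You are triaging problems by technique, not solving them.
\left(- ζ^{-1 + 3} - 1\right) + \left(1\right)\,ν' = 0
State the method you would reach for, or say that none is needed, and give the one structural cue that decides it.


Verdict: no special technique — the slope is a pure function of ζ; integrate both sides and be done.


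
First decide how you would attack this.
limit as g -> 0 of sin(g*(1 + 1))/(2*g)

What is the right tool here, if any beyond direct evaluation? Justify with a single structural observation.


Diagnosis: l'Hôpital's rule (0/0) — plug in 0: top and bottom both hit zero, so differentiate each and retry. Expanding numerator and denominator to first order gives the same value — the rule automates exactly that.


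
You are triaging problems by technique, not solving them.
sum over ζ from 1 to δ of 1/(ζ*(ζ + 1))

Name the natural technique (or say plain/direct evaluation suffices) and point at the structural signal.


Verdict: telescoping — one partial-fraction pass turns 1/(ζ*(ζ + 1)) into a shifted difference, and shifted differences telescope.


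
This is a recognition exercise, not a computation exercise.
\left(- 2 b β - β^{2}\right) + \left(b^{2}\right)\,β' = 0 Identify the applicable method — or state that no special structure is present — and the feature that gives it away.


Method: the homogeneous substitution — solved for the derivative, the right side is unchanged under scaling b and β together — it depends only on the ratio β/b, so substitute a single ratio variable. A Bernoulli substitution is a fair alternative on this equation directly; the homogeneous reading takes it as given.


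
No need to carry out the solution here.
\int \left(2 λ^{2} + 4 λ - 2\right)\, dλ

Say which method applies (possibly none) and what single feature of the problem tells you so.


Best approach: no special technique — every term is a constant multiple of a power of λ; term-wise power-rule integration needs no preliminary transformation.


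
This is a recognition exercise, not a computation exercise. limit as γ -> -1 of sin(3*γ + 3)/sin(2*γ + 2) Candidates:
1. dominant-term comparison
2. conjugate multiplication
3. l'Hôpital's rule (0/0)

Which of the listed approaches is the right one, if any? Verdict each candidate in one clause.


Technique: l'Hôpital's rule (0/0) — substituting -1 gives 0 over 0; differentiate top and bottom once and re-evaluate. One could equally expand both pieces locally and compare leading terms; the rule does that in one stroke.
- dominant-term comparison: this is not a rational comparison of growth rates at infinity.
- conjugate multiplication: no difference of divergent radicals appears, so rationalizing has nothing to cancel.
- l'Hôpital's rule (0/0) — applies; the problem has the shape this method handles.


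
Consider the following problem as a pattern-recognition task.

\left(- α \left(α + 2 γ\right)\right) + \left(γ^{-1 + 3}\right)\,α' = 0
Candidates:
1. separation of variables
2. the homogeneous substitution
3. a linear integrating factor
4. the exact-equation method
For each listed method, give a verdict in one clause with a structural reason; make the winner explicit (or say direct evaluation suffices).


Best approach: the homogeneous substitution — solved for the derivative, the right side is unchanged under scaling γ and α together — it depends only on the ratio α/γ, so substitute a single ratio variable. Rearranged, this also fits the Bernoulli template directly; the homogeneous substitution reads the structure without the rearrangement.
- separation of variables: no division isolates the independent variable from the unknown.
- the homogeneous substitution — applies; the problem has the shape this method handles.
- a linear integrating factor: the unknown enters nonlinearly (through a power, a denominator, or a transcendental function), which the linear integrating-factor recipe cannot absorb as-is — any repair would come from a preliminary substitution, not the factor.
- the exact-equation method: exactness fails on the nose — the mixed partials do not match.


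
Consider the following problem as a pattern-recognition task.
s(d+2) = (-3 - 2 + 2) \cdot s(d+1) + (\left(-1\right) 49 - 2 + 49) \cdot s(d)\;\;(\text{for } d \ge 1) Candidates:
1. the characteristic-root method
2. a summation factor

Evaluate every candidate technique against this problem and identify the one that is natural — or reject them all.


Verdict: the characteristic-root method — the recurrence is linear and homogeneous with constant coefficients, so the ansatz r^d turns it into a polynomial equation for r.
- the characteristic-root method: yes — fits the structure here.
- a summation factor: the recurrence reaches back more than one step, outside the first-order family a summation factor normalizes.


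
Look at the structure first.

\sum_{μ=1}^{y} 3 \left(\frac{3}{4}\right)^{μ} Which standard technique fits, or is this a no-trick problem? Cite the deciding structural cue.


Method: the geometric series formula — each term is \frac{3}{4} times the previous one, so the geometric-series formula applies directly.


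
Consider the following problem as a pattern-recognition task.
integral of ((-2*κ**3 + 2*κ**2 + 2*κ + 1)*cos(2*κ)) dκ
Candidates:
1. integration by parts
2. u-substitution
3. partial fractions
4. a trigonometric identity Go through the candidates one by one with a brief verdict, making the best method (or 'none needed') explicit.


Technique: integration by parts — the integrand splits as -2*κ**3 + 2*κ**2 + 2*κ + 1 times cos(2*κ) — repeatedly differentiating the polynomial part kills it, which is the parts ladder.
- integration by parts: yes — fits the structure here.
- u-substitution — no subexpression of the integrand pairs with its own derivative as a factor — individual terms may offer their own substitutions, but any change of variable covering the whole integral would have to be constructed from outside the expression.
- partial fractions: there is no rational-function structure to decompose.
- a trigonometric identity: no even trigonometric power and no product of distinct frequencies to rewrite.
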